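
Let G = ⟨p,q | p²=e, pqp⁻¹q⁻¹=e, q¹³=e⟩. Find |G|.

Enumerate words in the generators, reducing via the relations: the distinct elements are
  {e, p, q, pq, q², q³, q⁴, q⁵, q⁶, q⁷, q⁸, q⁹, pq², pq³, pq⁴, pq⁵, pq⁶, pq⁷, pq⁸, pq⁹, q¹², q¹¹, q¹⁰, pq¹², pq¹¹, pq¹⁰}.
No further products give new elements, so |G| = 26.

Answer: 26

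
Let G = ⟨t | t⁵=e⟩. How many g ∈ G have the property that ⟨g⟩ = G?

G is cyclic of order 5. An element generates G iff its order is 5, and a cyclic group of order 5 has exactly φ(5) = 4 such elements.

Answer: 4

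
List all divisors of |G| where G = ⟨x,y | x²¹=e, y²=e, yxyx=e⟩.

|G| = 42 = 2 · 3 · 7. By Lagrange's theorem the order of any subgroup divides 42; the divisors of 42 are 1, 2, 3, 6, 7, 14, 21, 42.

Answer: 1, 2, 3, 6, 7, 14, 21, 42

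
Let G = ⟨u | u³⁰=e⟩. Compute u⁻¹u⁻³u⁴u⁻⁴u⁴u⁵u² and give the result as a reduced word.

Multiply left to right, reducing at each step:
  (u²⁹) · u⁻³ = u²⁶
  (u²⁶) · u⁴ = e
  e · u⁻⁴ = u²⁶
  (u²⁶) · u⁴ = e
  e · u⁵ = u⁵
  (u⁵) · u² = u⁷

Answer: u⁷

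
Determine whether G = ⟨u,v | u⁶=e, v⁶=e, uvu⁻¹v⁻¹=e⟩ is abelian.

Each pair of generators commutes: u·v = uv = v·u. Since the generators pairwise commute, every element of G commutes with every other, so G is abelian.

Answer: Yes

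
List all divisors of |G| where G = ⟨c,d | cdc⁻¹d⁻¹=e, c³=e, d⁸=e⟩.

|G| = 24 = 2³ · 3. By Lagrange's theorem the order of any subgroup divides 24; the divisors of 24 are 1, 2, 3, 4, 6, 8, 12, 24.

Answer: 1, 2, 3, 4, 6, 8, 12, 24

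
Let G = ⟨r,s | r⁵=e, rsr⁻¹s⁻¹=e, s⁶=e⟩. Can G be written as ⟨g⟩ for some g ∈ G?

|G| = 30. The element rs has order 30 (its powers give 30 distinct elements), so ⟨rs⟩ = G and G is cyclic.

Answer: Yes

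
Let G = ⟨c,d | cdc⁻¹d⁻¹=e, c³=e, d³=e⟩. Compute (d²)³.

Compute successive powers of (d²), reducing at each step:
  (d²)²: (d²) · d² = d
  (d²)³: d · d² = e

Answer: e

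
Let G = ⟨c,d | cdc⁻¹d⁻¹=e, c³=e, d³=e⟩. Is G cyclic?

|G| = 9, but the maximum element order in G is 3 < 9. No single element generates all of G, so G is not cyclic.

Answer: No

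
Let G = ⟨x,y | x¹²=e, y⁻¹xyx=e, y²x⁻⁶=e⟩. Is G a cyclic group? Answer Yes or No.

Every cyclic group is abelian. But x·y = xy while y·x = x⁵y⁻¹, so x·y ≠ y·x and G is not abelian. Hence G is not cyclic.

Answer: No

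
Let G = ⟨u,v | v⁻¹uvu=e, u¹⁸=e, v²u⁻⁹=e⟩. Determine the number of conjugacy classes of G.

The conjugacy classes (representative and size) are:
  [e] (size 1), [u¹⁷] (size 2), [u¹⁶] (size 2), [u³] (size 2), [u¹⁴] (size 2), [u¹³] (size 2), [u¹²] (size 2), [u¹¹] (size 2), [u¹⁰] (size 2), [u⁹] (size 1), [u⁸v] (size 9), [uv] (size 9).
Class equation: 1 + 2 + 2 + 2 + 2 + 2 + 2 + 2 + 2 + 1 + 9 + 9 = 36 = |G|. So G has 12 conjugacy classes.

Answer: 12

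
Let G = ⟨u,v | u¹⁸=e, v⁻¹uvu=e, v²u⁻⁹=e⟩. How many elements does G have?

Enumerate words in the generators, reducing via the relations: the distinct elements are
  {e, u, v, uv, u², u³, u⁴, u⁵, u⁶, u⁷, u⁸, u⁹, u²v, u³v, u¹², u¹³, u¹¹, u¹⁰, u¹⁴, u¹⁵, u¹⁶, u¹⁷, u⁴v, u⁵v, u⁶v, u⁷v, u⁸v, v⁻¹, uv⁻¹, u²v⁻¹, u³v⁻¹, u⁴v⁻¹, u⁵v⁻¹, u⁶v⁻¹, u⁷v⁻¹, u⁸v⁻¹}.
No further products give new elements, so |G| = 36.

Answer: 36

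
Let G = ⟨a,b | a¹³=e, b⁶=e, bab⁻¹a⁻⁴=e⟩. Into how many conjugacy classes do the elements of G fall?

The conjugacy classes (representative and size) are:
  [e] (size 1), [a⁴] (size 6), [a¹¹] (size 6), [a⁷b] (size 13), [a⁸b²] (size 13), [a¹²b³] (size 13), [a⁵b⁴] (size 13), [a¹¹b⁵] (size 13).
Class equation: 1 + 6 + 6 + 13 + 13 + 13 + 13 + 13 = 78 = |G|. So G has 8 conjugacy classes.

Answer: 8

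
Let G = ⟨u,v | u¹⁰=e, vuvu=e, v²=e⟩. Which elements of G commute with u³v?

⟨u³v⟩ ⊆ C_G(u³v) since powers of u³v commute with u³v; so |C_G(u³v)| ≥ |⟨u³v⟩| = 2.
By orbit–stabilizer, |C_G(u³v)| = |G| / |conj. class of u³v| = 20 / 5 = 4.
The 4 elements commuting with u³v are {e, u⁵, u³v, u⁸v}.

Answer: {e, u⁵, u³v, u⁸v}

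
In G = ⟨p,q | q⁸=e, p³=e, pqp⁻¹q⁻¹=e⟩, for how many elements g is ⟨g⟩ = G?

G is cyclic of order 24. An element generates G iff its order is 24, and a cyclic group of order 24 has exactly φ(24) = 8 such elements.

Answer: 8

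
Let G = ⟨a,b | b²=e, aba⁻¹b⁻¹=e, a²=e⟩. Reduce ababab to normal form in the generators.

Multiply left to right, reducing at each step:
  a · b = ab
  (ab) · a = b
  b · b = e
  e · a = a
  a · b = ab

Answer: ab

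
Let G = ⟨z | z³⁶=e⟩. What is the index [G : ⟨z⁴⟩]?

First find ord(z⁴) by computing successive powers:
  (z⁴)¹ = z⁴, (z⁴)² = z⁸, (z⁴)³ = z¹², (z⁴)⁴ = z¹⁶, (z⁴)⁵ = z²⁰, (z⁴)⁶ = z²⁴, (z⁴)⁷ = z²⁸, (z⁴)⁸ = z³², (z⁴)⁹ = e.
So |⟨z⁴⟩| = ord(z⁴) = 9. With |G| = 36, by Lagrange [G : ⟨z⁴⟩] = 36/9 = 4.

Answer: 4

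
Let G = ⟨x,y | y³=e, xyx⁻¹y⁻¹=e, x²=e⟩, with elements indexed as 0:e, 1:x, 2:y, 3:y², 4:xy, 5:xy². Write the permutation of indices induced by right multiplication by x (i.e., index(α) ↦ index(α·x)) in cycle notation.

(0 1)(2 4)(3 5)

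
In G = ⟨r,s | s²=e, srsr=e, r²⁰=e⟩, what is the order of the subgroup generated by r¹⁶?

|⟨r¹⁶⟩| equals the order of r¹⁶. Compute successive powers until reaching e:
  (r¹⁶)¹ = r¹⁶, (r¹⁶)² = r¹², (r¹⁶)³ = r⁸, (r¹⁶)⁴ = r⁴, (r¹⁶)⁵ = e.
The smallest positive k with (r¹⁶)ᵏ = e is 5, so |⟨r¹⁶⟩| = 5.

Answer: 5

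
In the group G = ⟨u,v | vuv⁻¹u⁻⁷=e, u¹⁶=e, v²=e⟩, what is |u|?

Compute successive powers until reaching e:
  u¹ = u, u² = u², u³ = u³, u⁴ = u⁴, u⁵ = u⁵, u⁶ = u⁶, u⁷ = u⁷, u⁸ = u⁸, u⁹ = u⁹, u¹⁰ = u¹⁰, u¹¹ = u¹¹, u¹² = u¹², u¹³ = u¹³, u¹⁴ = u¹⁴, u¹⁵ = u¹⁵, u¹⁶ = e.
The smallest positive k with uᵏ = e is 16.

Answer: 16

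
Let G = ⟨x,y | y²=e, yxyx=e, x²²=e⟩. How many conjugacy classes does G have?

The conjugacy classes (representative and size) are:
  [e] (size 1), [x] (size 2), [x²] (size 2), [x¹⁹] (size 2), [x⁴] (size 2), [x⁵] (size 2), [x⁶] (size 2), [x⁷] (size 2), [x⁸] (size 2), [x¹³] (size 2), [x¹⁰] (size 2), [x¹¹] (size 1), [x⁶y] (size 11), [xy] (size 11).
Class equation: 1 + 2 + 2 + 2 + 2 + 2 + 2 + 2 + 2 + 2 + 2 + 1 + 11 + 11 = 44 = |G|. So G has 14 conjugacy classes.

Answer: 14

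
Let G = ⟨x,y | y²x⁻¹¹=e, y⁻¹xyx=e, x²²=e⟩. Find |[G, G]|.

G' = [G, G] is generated by all commutators. The generator-pair commutators are: [x, y] = x².
The subgroup they normally generate is {e, x², x⁴, x⁶, x⁸, x¹⁰, x¹², x¹⁴, x¹⁶, x¹⁸, x²⁰}, of order 11.
Check: |G/G'| = 44/11 = 4 is the order of the abelianisation.

Answer: 11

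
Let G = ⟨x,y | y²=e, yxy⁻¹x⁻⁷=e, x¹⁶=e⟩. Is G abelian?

x·y = xy but y·x = x⁷y, so x·y ≠ y·x and G is not abelian.

Answer: No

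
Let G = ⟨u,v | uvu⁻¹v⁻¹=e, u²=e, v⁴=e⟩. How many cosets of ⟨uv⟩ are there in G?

First find ord(uv) by computing successive powers:
  (uv)¹ = uv, (uv)² = v², (uv)³ = uv³, (uv)⁴ = e.
So |⟨uv⟩| = ord(uv) = 4. With |G| = 8, by Lagrange [G : ⟨uv⟩] = 8/4 = 2.

Answer: 2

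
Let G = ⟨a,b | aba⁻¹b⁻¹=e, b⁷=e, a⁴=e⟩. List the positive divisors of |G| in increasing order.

|G| = 28 = 2² · 7. By Lagrange's theorem the order of any subgroup divides 28; the divisors of 28 are 1, 2, 4, 7, 14, 28.

Answer: 1, 2, 4, 7, 14, 28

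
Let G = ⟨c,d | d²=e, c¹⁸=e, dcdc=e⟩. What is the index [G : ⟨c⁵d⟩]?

First find ord(c⁵d) by computing successive powers:
  (c⁵d)¹ = c⁵d, (c⁵d)² = e.
So |⟨c⁵d⟩| = ord(c⁵d) = 2. With |G| = 36, by Lagrange [G : ⟨c⁵d⟩] = 36/2 = 18.

Answer: 18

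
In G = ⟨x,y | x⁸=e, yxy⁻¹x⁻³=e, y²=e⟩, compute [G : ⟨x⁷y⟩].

First find ord(x⁷y) by computing successive powers:
  (x⁷y)¹ = x⁷y, (x⁷y)² = x⁴, (x⁷y)³ = x³y, (x⁷y)⁴ = e.
So |⟨x⁷y⟩| = ord(x⁷y) = 4. With |G| = 16, by Lagrange [G : ⟨x⁷y⟩] = 16/4 = 4.

Answer: 4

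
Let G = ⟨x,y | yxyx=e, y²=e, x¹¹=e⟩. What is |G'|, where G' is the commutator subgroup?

G' = [G, G] is generated by all commutators. The generator-pair commutators are: [x, y] = x².
The subgroup they normally generate is {e, x, x², x³, x⁴, x⁵, x⁶, x⁷, x⁸, x⁹, x¹⁰}, of order 11.
Check: |G/G'| = 22/11 = 2 is the order of the abelianisation.

Answer: 11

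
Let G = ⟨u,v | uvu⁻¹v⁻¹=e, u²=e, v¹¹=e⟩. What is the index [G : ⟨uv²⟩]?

First find ord(uv²) by computing successive powers:
  (uv²)¹ = uv², (uv²)² = v⁴, (uv²)³ = uv⁶, (uv²)⁴ = v⁸, (uv²)⁵ = uv¹⁰, (uv²)⁶ = v, (uv²)⁷ = uv³, (uv²)⁸ = v⁵, (uv²)⁹ = uv⁷, (uv²)¹⁰ = v⁹, (uv²)¹¹ = u, (uv²)¹² = v², (uv²)¹³ = uv⁴, (uv²)¹⁴ = v⁶, (uv²)¹⁵ = uv⁸, (uv²)¹⁶ = v¹⁰, (uv²)¹⁷ = uv, (uv²)¹⁸ = v³, (uv²)¹⁹ = uv⁵, (uv²)²⁰ = v⁷, (uv²)²¹ = uv⁹, (uv²)²² = e.
So |⟨uv²⟩| = ord(uv²) = 22. With |G| = 22, by Lagrange [G : ⟨uv²⟩] = 22/22 = 1.

Answer: 1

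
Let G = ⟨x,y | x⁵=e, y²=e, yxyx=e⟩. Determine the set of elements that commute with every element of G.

An element z ∈ Z(G) iff z commutes with every generator.
For example e is central: e·x = x = x·e; e·y = y = y·e.
Whereas x ∉ Z(G) since x·y = xy ≠ x⁴y = y·x.
Checking each of the 10 elements this way gives Z(G) = {e}, of order 1.

Answer: {e}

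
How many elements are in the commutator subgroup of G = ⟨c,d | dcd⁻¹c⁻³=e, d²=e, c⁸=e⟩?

G' = [G, G] is generated by all commutators. The generator-pair commutators are: [c, d] = c⁶.
The subgroup they normally generate is {e, c², c⁴, c⁶}, of order 4.
Check: |G/G'| = 16/4 = 4 is the order of the abelianisation.

Answer: 4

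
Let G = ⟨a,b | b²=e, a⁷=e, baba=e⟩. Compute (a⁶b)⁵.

Compute successive powers of (a⁶b), reducing at each step:
  (a⁶b)²: (a⁶b) · a⁶ = b;   b · b = e
  (a⁶b)³: e · a⁶ = a⁶;   (a⁶) · b = a⁶b
  (a⁶b)⁴: (a⁶b) · a⁶ = b;   b · b = e
  (a⁶b)⁵: e · a⁶ = a⁶;   (a⁶) · b = a⁶b

Answer: a⁶b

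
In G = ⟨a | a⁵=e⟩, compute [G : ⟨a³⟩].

First find ord(a³) by computing successive powers:
  (a³)¹ = a³, (a³)² = a, (a³)³ = a⁴, (a³)⁴ = a², (a³)⁵ = e.
So |⟨a³⟩| = ord(a³) = 5. With |G| = 5, by Lagrange [G : ⟨a³⟩] = 5/5 = 1.

Answer: 1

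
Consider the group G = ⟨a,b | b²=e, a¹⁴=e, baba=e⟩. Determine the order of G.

Enumerate words in the generators, reducing via the relations: the distinct elements are
  {a, b, e, ab, a², a³, a⁴, a⁵, a⁶, a⁷, a⁸, a⁹, a²b, a³b, a¹², a¹³, a¹¹, a¹⁰, a⁴b, a⁵b, a⁶b, a⁷b, a⁸b, a⁹b, a¹²b, a¹³b, a¹¹b, a¹⁰b}.
No further products give new elements, so |G| = 28.

Answer: 28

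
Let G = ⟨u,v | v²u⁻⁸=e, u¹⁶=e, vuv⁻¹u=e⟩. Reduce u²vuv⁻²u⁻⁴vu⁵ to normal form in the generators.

Multiply left to right, reducing at each step:
  (u²) · v = u²v
  (u²v) · u = uv
  (uv) · v⁻² = uv⁻¹
  (uv⁻¹) · u⁻⁴ = u⁵v⁻¹
  (u⁵v⁻¹) · v = u⁵
  (u⁵) · u⁵ = u¹⁰

Answer: u¹⁰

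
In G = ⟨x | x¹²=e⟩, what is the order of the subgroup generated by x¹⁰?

|⟨x¹⁰⟩| equals the order of x¹⁰. Compute successive powers until reaching e:
  (x¹⁰)¹ = x¹⁰, (x¹⁰)² = x⁸, (x¹⁰)³ = x⁶, (x¹⁰)⁴ = x⁴, (x¹⁰)⁵ = x², (x¹⁰)⁶ = e.
The smallest positive k with (x¹⁰)ᵏ = e is 6, so |⟨x¹⁰⟩| = 6.

Answer: 6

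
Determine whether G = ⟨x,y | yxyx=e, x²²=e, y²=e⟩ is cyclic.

Every cyclic group is abelian. But x·y = xy while y·x = x²¹y, so x·y ≠ y·x and G is not abelian. Hence G is not cyclic.

Answer: No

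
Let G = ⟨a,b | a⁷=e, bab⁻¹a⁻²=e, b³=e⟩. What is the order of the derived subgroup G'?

G' = [G, G] is generated by all commutators. The generator-pair commutators are: [a, b] = a⁶.
The subgroup they normally generate is {e, a, a², a³, a⁴, a⁵, a⁶}, of order 7.
Check: |G/G'| = 21/7 = 3 is the order of the abelianisation.

Answer: 7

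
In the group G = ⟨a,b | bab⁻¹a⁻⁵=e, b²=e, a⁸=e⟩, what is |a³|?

Compute successive powers until reaching e:
  (a³)¹ = a³, (a³)² = a⁶, (a³)³ = a, (a³)⁴ = a⁴, (a³)⁵ = a⁷, (a³)⁶ = a², (a³)⁷ = a⁵, (a³)⁸ = e.
The smallest positive k with (a³)ᵏ = e is 8.

Answer: 8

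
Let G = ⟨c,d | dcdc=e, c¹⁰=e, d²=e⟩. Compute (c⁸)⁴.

Compute successive powers of (c⁸), reducing at each step:
  (c⁸)²: (c⁸) · c⁸ = c⁶
  (c⁸)³: (c⁶) · c⁸ = c⁴
  (c⁸)⁴: (c⁴) · c⁸ = c²

Answer: c²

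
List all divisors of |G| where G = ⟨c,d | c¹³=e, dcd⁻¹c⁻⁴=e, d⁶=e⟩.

|G| = 78 = 2 · 3 · 13. By Lagrange's theorem the order of any subgroup divides 78; the divisors of 78 are 1, 2, 3, 6, 13, 26, 39, 78.

Answer: 1, 2, 3, 6, 13, 26, 39, 78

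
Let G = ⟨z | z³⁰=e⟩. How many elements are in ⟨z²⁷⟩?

|⟨z²⁷⟩| equals the order of z²⁷. Compute successive powers until reaching e:
  (z²⁷)¹ = z²⁷, (z²⁷)² = z²⁴, (z²⁷)³ = z²¹, (z²⁷)⁴ = z¹⁸, (z²⁷)⁵ = z¹⁵, (z²⁷)⁶ = z¹², (z²⁷)⁷ = z⁹, (z²⁷)⁸ = z⁶, (z²⁷)⁹ = z³, (z²⁷)¹⁰ = e.
The smallest positive k with (z²⁷)ᵏ = e is 10, so |⟨z²⁷⟩| = 10.

Answer: 10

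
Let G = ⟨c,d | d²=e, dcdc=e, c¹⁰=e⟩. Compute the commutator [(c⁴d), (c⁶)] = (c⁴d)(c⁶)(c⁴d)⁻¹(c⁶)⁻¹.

[(c⁴d), (c⁶)] = (c⁴d)·(c⁶)·(c⁴d)⁻¹·(c⁶)⁻¹.
  (c⁴d) · (c⁶) = c⁸d
  (c⁸d) · (c⁴d) = c⁴
  (c⁴) · (c⁴) = c⁸

Answer: c⁸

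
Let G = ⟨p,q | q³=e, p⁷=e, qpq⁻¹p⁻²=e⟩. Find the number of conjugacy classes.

The conjugacy classes (representative and size) are:
  [e] (size 1), [p²] (size 3), [p⁵] (size 3), [q] (size 7), [q²] (size 7).
Class equation: 1 + 3 + 3 + 7 + 7 = 21 = |G|. So G has 5 conjugacy classes.

Answer: 5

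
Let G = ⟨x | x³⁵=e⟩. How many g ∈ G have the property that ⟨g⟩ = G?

G is cyclic of order 35. An element generates G iff its order is 35, and a cyclic group of order 35 has exactly φ(35) = 24 such elements.

Answer: 24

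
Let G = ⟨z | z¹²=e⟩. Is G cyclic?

|G| = 12. The element z has order 12 (its powers give 12 distinct elements), so ⟨z⟩ = G and G is cyclic.

Answer: Yes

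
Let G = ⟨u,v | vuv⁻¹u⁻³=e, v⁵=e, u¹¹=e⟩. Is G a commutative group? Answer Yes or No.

u·v = uv but v·u = u³v, so u·v ≠ v·u and G is not abelian.

Answer: No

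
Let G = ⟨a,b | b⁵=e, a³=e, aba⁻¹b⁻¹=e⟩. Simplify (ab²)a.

Compute (ab²) · a by multiplying left to right and reducing via the relations at each step:
  (ab²) · a = a²b²

Answer: a²b²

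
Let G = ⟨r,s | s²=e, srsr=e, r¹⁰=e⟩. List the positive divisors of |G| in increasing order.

|G| = 20 = 2² · 5. By Lagrange's theorem the order of any subgroup divides 20; the divisors of 20 are 1, 2, 4, 5, 10, 20.

Answer: 1, 2, 4, 5, 10, 20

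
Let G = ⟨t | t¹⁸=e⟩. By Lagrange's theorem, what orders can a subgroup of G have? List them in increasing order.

|G| = 18 = 2 · 3². By Lagrange's theorem the order of any subgroup divides 18; the divisors of 18 are 1, 2, 3, 6, 9, 18.

Answer: 1, 2, 3, 6, 9, 18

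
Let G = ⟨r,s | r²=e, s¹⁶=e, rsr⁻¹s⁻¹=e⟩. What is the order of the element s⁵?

Compute successive powers until reaching e:
  (s⁵)¹ = s⁵, (s⁵)² = s¹⁰, (s⁵)³ = s¹⁵, (s⁵)⁴ = s⁴, (s⁵)⁵ = s⁹, (s⁵)⁶ = s¹⁴, (s⁵)⁷ = s³, (s⁵)⁸ = s⁸, (s⁵)⁹ = s¹³, (s⁵)¹⁰ = s², (s⁵)¹¹ = s⁷, (s⁵)¹² = s¹², (s⁵)¹³ = s, (s⁵)¹⁴ = s⁶, (s⁵)¹⁵ = s¹¹, (s⁵)¹⁶ = e.
The smallest positive k with (s⁵)ᵏ = e is 16.

Answer: 16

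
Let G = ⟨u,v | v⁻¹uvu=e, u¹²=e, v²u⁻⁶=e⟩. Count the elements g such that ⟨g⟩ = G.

⟨g⟩ = G would require ord(g) = |G| = 24, but the maximum element order in G is 12 < 24. So G is not cyclic and no single element generates it: the count is 0.

Answer: 0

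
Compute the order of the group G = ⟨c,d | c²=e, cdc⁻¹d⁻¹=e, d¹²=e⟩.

Enumerate words in the generators, reducing via the relations: the distinct elements are
  {c, d, e, cd, d², d³, d⁴, d⁵, d⁶, d⁷, d⁸, d⁹, cd², cd³, cd⁴, cd⁵, cd⁶, cd⁷, cd⁸, cd⁹, d¹¹, d¹⁰, cd¹¹, cd¹⁰}.
No further products give new elements, so |G| = 24.

Answer: 24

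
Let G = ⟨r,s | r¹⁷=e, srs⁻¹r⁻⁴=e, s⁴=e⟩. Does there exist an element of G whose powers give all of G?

Every cyclic group is abelian. But r·s = rs while s·r = r⁴s, so r·s ≠ s·r and G is not abelian. Hence G is not cyclic.

Answer: No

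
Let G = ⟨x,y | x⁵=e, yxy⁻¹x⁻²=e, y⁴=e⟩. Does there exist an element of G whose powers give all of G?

Every cyclic group is abelian. But x·y = xy while y·x = x²y, so x·y ≠ y·x and G is not abelian. Hence G is not cyclic.

Answer: No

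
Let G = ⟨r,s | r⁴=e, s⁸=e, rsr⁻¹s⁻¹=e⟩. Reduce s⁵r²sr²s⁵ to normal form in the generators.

Multiply left to right, reducing at each step:
  (s⁵) · r² = r²s⁵
  (r²s⁵) · s = r²s⁶
  (r²s⁶) · r² = s⁶
  (s⁶) · s⁵ = s³

Answer: s³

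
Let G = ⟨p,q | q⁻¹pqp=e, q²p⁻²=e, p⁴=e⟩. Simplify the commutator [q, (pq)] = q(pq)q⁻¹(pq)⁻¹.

[q, (pq)] = q·(pq)·q⁻¹·(pq)⁻¹.
  q · (pq) = p
  p · (q⁻¹) = pq⁻¹
  (pq⁻¹) · (pq⁻¹) = p²

Answer: p²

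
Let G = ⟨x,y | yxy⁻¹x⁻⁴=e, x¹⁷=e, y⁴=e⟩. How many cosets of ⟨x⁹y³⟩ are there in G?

First find ord(x⁹y³) by computing successive powers:
  (x⁹y³)¹ = x⁹y³, (x⁹y³)² = x⁷y², (x⁹y³)³ = x¹⁵y, (x⁹y³)⁴ = e.
So |⟨x⁹y³⟩| = ord(x⁹y³) = 4. With |G| = 68, by Lagrange [G : ⟨x⁹y³⟩] = 68/4 = 17.

Answer: 17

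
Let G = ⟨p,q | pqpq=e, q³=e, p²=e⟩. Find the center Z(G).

An element z ∈ Z(G) iff z commutes with every generator.
For example e is central: e·p = p = p·e; e·q = q = q·e.
Whereas p ∉ Z(G) since p·q = pq ≠ pq² = q·p.
Checking each of the 6 elements this way gives Z(G) = {e}, of order 1.

Answer: {e}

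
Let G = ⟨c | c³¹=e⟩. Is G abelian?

G has a single generator, so G is cyclic and hence abelian.

Answer: Yes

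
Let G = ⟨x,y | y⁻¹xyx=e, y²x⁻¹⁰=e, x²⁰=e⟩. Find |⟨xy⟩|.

|⟨xy⟩| equals the order of xy. Compute successive powers until reaching e:
  (xy)¹ = xy, (xy)² = x¹⁰, (xy)³ = xy⁻¹, (xy)⁴ = e.
The smallest positive k with (xy)ᵏ = e is 4, so |⟨xy⟩| = 4.

Answer: 4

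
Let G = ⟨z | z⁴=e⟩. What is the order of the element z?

Compute successive powers until reaching e:
  z¹ = z, z² = z², z³ = z³, z⁴ = e.
The smallest positive k with zᵏ = e is 4.

Answer: 4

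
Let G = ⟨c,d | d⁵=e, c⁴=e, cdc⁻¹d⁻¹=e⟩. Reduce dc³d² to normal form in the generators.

Multiply left to right, reducing at each step:
  d · c³ = c³d
  (c³d) · d² = c³d³

Answer: c³d³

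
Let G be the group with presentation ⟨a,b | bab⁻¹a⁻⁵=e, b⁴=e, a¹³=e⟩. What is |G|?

Enumerate words in the generators, reducing via the relations: the distinct elements are
  {a, b, e, ab, a², a³, a⁴, a⁵, a⁶, a⁷, a⁸, a⁹, b², b³, ab², ab³, a²b, a³b, a¹², a¹¹, a¹⁰, a⁴b, a⁵b, a⁶b, a⁷b, a⁸b, a⁹b, a²b², a²b³, a³b², a³b³, a¹²b, a¹¹b, a¹⁰b, a⁴b², a⁴b³, a⁵b², a⁵b³, a⁶b², a⁶b³, a⁷b², a⁷b³, a⁸b², a⁸b³, a⁹b², a⁹b³, a¹²b², a¹²b³, a¹¹b², a¹¹b³, a¹⁰b², a¹⁰b³}.
No further products give new elements, so |G| = 52.

Answer: 52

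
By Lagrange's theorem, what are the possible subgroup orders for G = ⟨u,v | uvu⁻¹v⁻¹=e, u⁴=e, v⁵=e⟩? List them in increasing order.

|G| = 20 = 2² · 5. By Lagrange's theorem the order of any subgroup divides 20; the divisors of 20 are 1, 2, 4, 5, 10, 20.

Answer: 1, 2, 4, 5, 10, 20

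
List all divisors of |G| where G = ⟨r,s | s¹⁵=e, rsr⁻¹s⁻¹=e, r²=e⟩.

|G| = 30 = 2 · 3 · 5. By Lagrange's theorem the order of any subgroup divides 30; the divisors of 30 are 1, 2, 3, 5, 6, 10, 15, 30.

Answer: 1, 2, 3, 5, 6, 10, 15, 30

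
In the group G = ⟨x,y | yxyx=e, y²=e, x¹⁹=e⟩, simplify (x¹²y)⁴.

Compute successive powers of (x¹²y), reducing at each step:
  (x¹²y)²: (x¹²y) · x¹² = y;   y · y = e
  (x¹²y)³: e · x¹² = x¹²;   (x¹²) · y = x¹²y
  (x¹²y)⁴: (x¹²y) · x¹² = y;   y · y = e

Answer: e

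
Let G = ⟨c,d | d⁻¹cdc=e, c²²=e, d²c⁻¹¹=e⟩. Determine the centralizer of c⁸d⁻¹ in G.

⟨c⁸d⁻¹⟩ ⊆ C_G(c⁸d⁻¹) since powers of c⁸d⁻¹ commute with c⁸d⁻¹; so |C_G(c⁸d⁻¹)| ≥ |⟨c⁸d⁻¹⟩| = 4.
By orbit–stabilizer, |C_G(c⁸d⁻¹)| = |G| / |conj. class of c⁸d⁻¹| = 44 / 11 = 4.
The 4 elements commuting with c⁸d⁻¹ are {e, c¹¹, c⁸d, c⁸d⁻¹}.

Answer: {e, c¹¹, c⁸d, c⁸d⁻¹}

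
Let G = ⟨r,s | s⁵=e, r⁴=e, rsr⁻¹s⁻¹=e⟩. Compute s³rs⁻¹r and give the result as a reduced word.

Multiply left to right, reducing at each step:
  (s³) · r = rs³
  (rs³) · s⁻¹ = rs²
  (rs²) · r = r²s²

Answer: r²s²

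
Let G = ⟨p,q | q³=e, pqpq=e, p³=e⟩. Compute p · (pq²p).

Compute p · (pq²p) by multiplying left to right and reducing via the relations at each step:
  p · p = p²
  (p²) · q² = p²q²
  (p²q²) · p = qp²

Answer: qp²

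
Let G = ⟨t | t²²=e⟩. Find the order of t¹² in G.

Compute successive powers until reaching e:
  (t¹²)¹ = t¹², (t¹²)² = t², (t¹²)³ = t¹⁴, (t¹²)⁴ = t⁴, (t¹²)⁵ = t¹⁶, (t¹²)⁶ = t⁶, (t¹²)⁷ = t¹⁸, (t¹²)⁸ = t⁸, (t¹²)⁹ = t²⁰, (t¹²)¹⁰ = t¹⁰, (t¹²)¹¹ = e.
The smallest positive k with (t¹²)ᵏ = e is 11.

Answer: 11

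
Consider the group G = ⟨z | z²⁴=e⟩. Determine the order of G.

G is generated by a single element, so G is cyclic. The relator gives z²⁴ = e and no smaller power is forced to be e, so the 24 powers {e, z, z², z³, z⁴, z⁵, z⁶, z⁷, z⁸, z⁹, z²², z²³, z²¹, z²⁰, z¹², z¹³, z¹¹, z¹⁰, z¹⁴, z¹⁵, z¹⁶, z¹⁷, z¹⁸, z¹⁹} are distinct. Hence |G| = 24.

Answer: 24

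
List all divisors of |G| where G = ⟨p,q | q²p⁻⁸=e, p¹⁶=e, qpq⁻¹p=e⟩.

|G| = 32 = 2⁵. By Lagrange's theorem the order of any subgroup divides 32; the divisors of 32 are 1, 2, 4, 8, 16, 32.

Answer: 1, 2, 4, 8, 16, 32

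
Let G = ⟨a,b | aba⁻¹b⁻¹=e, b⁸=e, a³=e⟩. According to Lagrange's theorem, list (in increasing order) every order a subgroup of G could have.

|G| = 24 = 2³ · 3. By Lagrange's theorem the order of any subgroup divides 24; the divisors of 24 are 1, 2, 3, 4, 6, 8, 12, 24.

Answer: 1, 2, 3, 4, 6, 8, 12, 24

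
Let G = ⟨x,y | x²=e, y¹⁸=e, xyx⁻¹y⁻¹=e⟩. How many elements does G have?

Enumerate words in the generators, reducing via the relations: the distinct elements are
  {e, x, y, xy, y², y³, y⁴, y⁵, y⁶, y⁷, y⁸, y⁹, xy², xy³, xy⁴, xy⁵, xy⁶, xy⁷, xy⁸, xy⁹, y¹², y¹³, y¹¹, y¹⁰, y¹⁴, y¹⁵, y¹⁶, y¹⁷, xy¹², xy¹³, xy¹¹, xy¹⁰, xy¹⁴, xy¹⁵, xy¹⁶, xy¹⁷}.
No further products give new elements, so |G| = 36.

Answer: 36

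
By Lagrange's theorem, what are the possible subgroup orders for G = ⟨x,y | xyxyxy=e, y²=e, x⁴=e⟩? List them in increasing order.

|G| = 24 = 2³ · 3. By Lagrange's theorem the order of any subgroup divides 24; the divisors of 24 are 1, 2, 3, 4, 6, 8, 12, 24.

Answer: 1, 2, 3, 4, 6, 8, 12, 24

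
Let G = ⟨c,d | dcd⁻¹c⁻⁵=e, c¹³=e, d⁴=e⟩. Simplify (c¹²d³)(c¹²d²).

Compute (c¹²d³) · (c¹²d²) by multiplying left to right and reducing via the relations at each step:
  (c¹²d³) · c¹² = c⁴d³
  (c⁴d³) · d² = c⁴d

Answer: c⁴d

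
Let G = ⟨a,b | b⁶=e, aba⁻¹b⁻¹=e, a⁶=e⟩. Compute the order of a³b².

Compute successive powers until reaching e:
  (a³b²)¹ = a³b², (a³b²)² = b⁴, (a³b²)³ = a³, (a³b²)⁴ = b², (a³b²)⁵ = a³b⁴, (a³b²)⁶ = e.
The smallest positive k with (a³b²)ᵏ = e is 6.

Answer: 6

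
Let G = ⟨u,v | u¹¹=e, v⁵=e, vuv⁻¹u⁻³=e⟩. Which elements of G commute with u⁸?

⟨u⁸⟩ ⊆ C_G(u⁸) since powers of u⁸ commute with u⁸; so |C_G(u⁸)| ≥ |⟨u⁸⟩| = 11.
By orbit–stabilizer, |C_G(u⁸)| = |G| / |conj. class of u⁸| = 55 / 5 = 11.
The 11 elements commuting with u⁸ are {e, u, u², u³, u⁴, u⁵, u⁶, u⁷, u⁸, u⁹, u¹⁰}.

Answer: {e, u, u², u³, u⁴, u⁵, u⁶, u⁷, u⁸, u⁹, u¹⁰}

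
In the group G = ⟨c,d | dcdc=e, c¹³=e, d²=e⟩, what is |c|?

Compute successive powers until reaching e:
  c¹ = c, c² = c², c³ = c³, c⁴ = c⁴, c⁵ = c⁵, c⁶ = c⁶, c⁷ = c⁷, c⁸ = c⁸, c⁹ = c⁹, c¹⁰ = c¹⁰, c¹¹ = c¹¹, c¹² = c¹², c¹³ = e.
The smallest positive k with cᵏ = e is 13.

Answer: 13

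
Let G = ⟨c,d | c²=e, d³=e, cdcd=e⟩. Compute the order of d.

Compute successive powers until reaching e:
  d¹ = d, d² = d², d³ = e.
The smallest positive k with dᵏ = e is 3.

Answer: 3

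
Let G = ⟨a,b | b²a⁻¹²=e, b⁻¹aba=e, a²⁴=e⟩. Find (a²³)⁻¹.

The order of (a²³) is 24 (smallest k with (a²³)ᵏ = e), so (a²³)⁻¹ = (a²³)²³ = a.
Check: (a²³) · a → (a²³) · a = e, giving e as required.

Answer: a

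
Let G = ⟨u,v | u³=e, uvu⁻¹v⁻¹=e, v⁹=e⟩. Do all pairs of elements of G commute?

Each pair of generators commutes: u·v = uv = v·u. Since the generators pairwise commute, every element of G commutes with every other, so G is abelian.

Answer: Yes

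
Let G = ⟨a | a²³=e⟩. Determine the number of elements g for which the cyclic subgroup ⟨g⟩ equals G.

G is cyclic of order 23. An element generates G iff its order is 23, and a cyclic group of order 23 has exactly φ(23) = 22 such elements.

Answer: 22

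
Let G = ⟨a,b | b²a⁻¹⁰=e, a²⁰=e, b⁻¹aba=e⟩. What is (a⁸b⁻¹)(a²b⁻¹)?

Compute (a⁸b⁻¹) · (a²b⁻¹) by multiplying left to right and reducing via the relations at each step:
  (a⁸b⁻¹) · a² = a⁶b⁻¹
  (a⁶b⁻¹) · b⁻¹ = a¹⁶

Answer: a¹⁶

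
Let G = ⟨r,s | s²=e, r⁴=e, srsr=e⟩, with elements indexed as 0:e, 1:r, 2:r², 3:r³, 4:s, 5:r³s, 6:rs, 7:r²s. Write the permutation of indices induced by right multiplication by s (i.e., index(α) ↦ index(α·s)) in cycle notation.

(0 4)(1 6)(2 7)(3 5)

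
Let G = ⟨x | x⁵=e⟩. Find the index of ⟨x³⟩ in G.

First find ord(x³) by computing successive powers:
  (x³)¹ = x³, (x³)² = x, (x³)³ = x⁴, (x³)⁴ = x², (x³)⁵ = e.
So |⟨x³⟩| = ord(x³) = 5. With |G| = 5, by Lagrange [G : ⟨x³⟩] = 5/5 = 1.

Answer: 1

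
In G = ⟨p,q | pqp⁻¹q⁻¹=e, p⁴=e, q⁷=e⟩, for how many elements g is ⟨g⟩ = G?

G is cyclic of order 28. An element generates G iff its order is 28, and a cyclic group of order 28 has exactly φ(28) = 12 such elements.

Answer: 12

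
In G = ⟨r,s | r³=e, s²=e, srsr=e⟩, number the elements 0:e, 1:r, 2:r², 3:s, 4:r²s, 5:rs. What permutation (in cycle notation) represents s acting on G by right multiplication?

(0 3)(1 5)(2 4)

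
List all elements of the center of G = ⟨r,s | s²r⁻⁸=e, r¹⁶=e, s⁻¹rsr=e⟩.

An element z ∈ Z(G) iff z commutes with every generator.
For example r⁸ is central: (r⁸)·r = r⁹ = r·(r⁸); (r⁸)·s = s⁻¹ = s·(r⁸).
Whereas r ∉ Z(G) since r·s = rs ≠ r⁷s⁻¹ = s·r.
Checking each of the 32 elements this way gives Z(G) = {e, r⁸}, of order 2.

Answer: {e, r⁸}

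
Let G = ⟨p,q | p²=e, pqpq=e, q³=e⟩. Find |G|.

Enumerate words in the generators, reducing via the relations: the distinct elements are
  {e, p, q, pq, q², pq²}.
No further products give new elements, so |G| = 6.

Answer: 6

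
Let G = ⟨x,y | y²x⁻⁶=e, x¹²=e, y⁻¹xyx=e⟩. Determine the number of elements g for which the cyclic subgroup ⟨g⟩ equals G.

⟨g⟩ = G would require ord(g) = |G| = 24, but the maximum element order in G is 12 < 24. So G is not cyclic and no single element generates it: the count is 0.

Answer: 0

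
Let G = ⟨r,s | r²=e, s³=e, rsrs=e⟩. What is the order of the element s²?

Compute successive powers until reaching e:
  (s²)¹ = s², (s²)² = s, (s²)³ = e.
The smallest positive k with (s²)ᵏ = e is 3.

Answer: 3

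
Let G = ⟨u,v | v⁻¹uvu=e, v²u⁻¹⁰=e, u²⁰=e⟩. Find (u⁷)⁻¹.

The order of (u⁷) is 20 (smallest k with (u⁷)ᵏ = e), so (u⁷)⁻¹ = (u⁷)¹⁹ = u¹³.
Check: (u⁷) · (u¹³) → (u⁷) · u¹³ = e, giving e as required.

Answer: u¹³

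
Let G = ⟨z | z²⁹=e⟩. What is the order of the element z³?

Compute successive powers until reaching e:
  (z³)¹ = z³, (z³)² = z⁶, (z³)³ = z⁹, (z³)⁴ = z¹², (z³)⁵ = z¹⁵, (z³)⁶ = z¹⁸, (z³)⁷ = z²¹, (z³)⁸ = z²⁴, (z³)⁹ = z²⁷, (z³)¹⁰ = z, (z³)¹¹ = z⁴, (z³)¹² = z⁷, (z³)¹³ = z¹⁰, (z³)¹⁴ = z¹³, (z³)¹⁵ = z¹⁶, (z³)¹⁶ = z¹⁹, (z³)¹⁷ = z²², (z³)¹⁸ = z²⁵, (z³)¹⁹ = z²⁸, (z³)²⁰ = z², (z³)²¹ = z⁵, (z³)²² = z⁸, (z³)²³ = z¹¹, (z³)²⁴ = z¹⁴, (z³)²⁵ = z¹⁷, (z³)²⁶ = z²⁰, (z³)²⁷ = z²³, (z³)²⁸ = z²⁶, (z³)²⁹ = e.
The smallest positive k with (z³)ᵏ = e is 29.

Answer: 29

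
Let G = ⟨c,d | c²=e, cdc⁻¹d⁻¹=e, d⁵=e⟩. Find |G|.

Enumerate words in the generators, reducing via the relations: the distinct elements are
  {c, d, e, cd, d², d³, d⁴, cd², cd³, cd⁴}.
No further products give new elements, so |G| = 10.

Answer: 10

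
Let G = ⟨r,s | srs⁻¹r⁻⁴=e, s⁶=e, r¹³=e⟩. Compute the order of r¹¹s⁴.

Compute successive powers until reaching e:
  (r¹¹s⁴)¹ = r¹¹s⁴, (r¹¹s⁴)² = r⁶s², (r¹¹s⁴)³ = e.
The smallest positive k with (r¹¹s⁴)ᵏ = e is 3.

Answer: 3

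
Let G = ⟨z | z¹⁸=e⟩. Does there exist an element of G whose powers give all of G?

|G| = 18. The element z has order 18 (its powers give 18 distinct elements), so ⟨z⟩ = G and G is cyclic.

Answer: Yes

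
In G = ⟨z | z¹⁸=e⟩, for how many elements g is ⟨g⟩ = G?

G is cyclic of order 18. An element generates G iff its order is 18, and a cyclic group of order 18 has exactly φ(18) = 6 such elements.

Answer: 6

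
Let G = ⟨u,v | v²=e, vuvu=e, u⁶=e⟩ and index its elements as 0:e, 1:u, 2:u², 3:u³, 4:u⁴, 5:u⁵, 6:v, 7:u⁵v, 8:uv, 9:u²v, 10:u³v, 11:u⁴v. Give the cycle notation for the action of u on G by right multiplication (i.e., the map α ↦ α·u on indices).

(0 1 2 3 4 5)(6 7 11 10 9 8)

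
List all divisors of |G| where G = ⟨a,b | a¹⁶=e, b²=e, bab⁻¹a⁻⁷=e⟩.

|G| = 32 = 2⁵. By Lagrange's theorem the order of any subgroup divides 32; the divisors of 32 are 1, 2, 4, 8, 16, 32.

Answer: 1, 2, 4, 8, 16, 32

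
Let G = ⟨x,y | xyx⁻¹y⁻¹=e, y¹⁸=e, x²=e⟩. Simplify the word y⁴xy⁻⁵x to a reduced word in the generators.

Multiply left to right, reducing at each step:
  (y⁴) · x = xy⁴
  (xy⁴) · y⁻⁵ = xy¹⁷
  (xy¹⁷) · x = y¹⁷

Answer: y¹⁷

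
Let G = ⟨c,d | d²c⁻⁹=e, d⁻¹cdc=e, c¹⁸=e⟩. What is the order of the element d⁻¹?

Compute successive powers until reaching e:
  (d⁻¹)¹ = d⁻¹, (d⁻¹)² = c⁹, (d⁻¹)³ = d, (d⁻¹)⁴ = e.
The smallest positive k with (d⁻¹)ᵏ = e is 4.

Answer: 4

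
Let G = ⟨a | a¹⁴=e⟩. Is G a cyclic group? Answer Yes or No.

|G| = 14. The element a has order 14 (its powers give 14 distinct elements), so ⟨a⟩ = G and G is cyclic.

Answer: Yes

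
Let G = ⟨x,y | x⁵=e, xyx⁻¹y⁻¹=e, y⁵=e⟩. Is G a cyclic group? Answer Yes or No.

|G| = 25, but the maximum element order in G is 5 < 25. No single element generates all of G, so G is not cyclic.

Answer: No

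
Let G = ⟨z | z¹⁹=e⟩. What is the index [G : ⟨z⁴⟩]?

First find ord(z⁴) by computing successive powers:
  (z⁴)¹ = z⁴, (z⁴)² = z⁸, (z⁴)³ = z¹², (z⁴)⁴ = z¹⁶, (z⁴)⁵ = z, (z⁴)⁶ = z⁵, (z⁴)⁷ = z⁹, (z⁴)⁸ = z¹³, (z⁴)⁹ = z¹⁷, (z⁴)¹⁰ = z², (z⁴)¹¹ = z⁶, (z⁴)¹² = z¹⁰, (z⁴)¹³ = z¹⁴, (z⁴)¹⁴ = z¹⁸, (z⁴)¹⁵ = z³, (z⁴)¹⁶ = z⁷, (z⁴)¹⁷ = z¹¹, (z⁴)¹⁸ = z¹⁵, (z⁴)¹⁹ = e.
So |⟨z⁴⟩| = ord(z⁴) = 19. With |G| = 19, by Lagrange [G : ⟨z⁴⟩] = 19/19 = 1.

Answer: 1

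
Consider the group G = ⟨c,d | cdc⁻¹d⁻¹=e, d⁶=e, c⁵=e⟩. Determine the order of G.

Enumerate words in the generators, reducing via the relations: the distinct elements are
  {c, d, e, cd, c², c³, c⁴, d², d³, d⁴, d⁵, cd², cd³, cd⁴, cd⁵, c²d, c³d, c⁴d, c²d², c²d³, c²d⁴, c²d⁵, c³d², c³d³, c³d⁴, c³d⁵, c⁴d², c⁴d³, c⁴d⁴, c⁴d⁵}.
No further products give new elements, so |G| = 30.

Answer: 30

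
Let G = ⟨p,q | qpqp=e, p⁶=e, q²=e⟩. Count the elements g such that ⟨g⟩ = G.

⟨g⟩ = G would require ord(g) = |G| = 12, but the maximum element order in G is 6 < 12. So G is not cyclic and no single element generates it: the count is 0.

Answer: 0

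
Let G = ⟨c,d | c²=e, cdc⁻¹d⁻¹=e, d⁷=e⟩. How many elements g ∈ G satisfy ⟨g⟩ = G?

G is cyclic of order 14. An element generates G iff its order is 14, and a cyclic group of order 14 has exactly φ(14) = 6 such elements.

Answer: 6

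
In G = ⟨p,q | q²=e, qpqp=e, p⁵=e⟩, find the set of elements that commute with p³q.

⟨p³q⟩ ⊆ C_G(p³q) since powers of p³q commute with p³q; so |C_G(p³q)| ≥ |⟨p³q⟩| = 2.
By orbit–stabilizer, |C_G(p³q)| = |G| / |conj. class of p³q| = 10 / 5 = 2.
The 2 elements commuting with p³q are {e, p³q}.

Answer: {e, p³q}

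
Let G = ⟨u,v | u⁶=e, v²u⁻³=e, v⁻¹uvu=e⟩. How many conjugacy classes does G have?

The conjugacy classes (representative and size) are:
  [e] (size 1), [u] (size 2), [u²] (size 2), [u³] (size 1), [uv⁻¹] (size 3), [u²v⁻¹] (size 3).
Class equation: 1 + 2 + 2 + 1 + 3 + 3 = 12 = |G|. So G has 6 conjugacy classes.

Answer: 6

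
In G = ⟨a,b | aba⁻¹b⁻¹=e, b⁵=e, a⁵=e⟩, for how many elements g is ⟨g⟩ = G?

⟨g⟩ = G would require ord(g) = |G| = 25, but the maximum element order in G is 5 < 25. So G is not cyclic and no single element generates it: the count is 0.

Answer: 0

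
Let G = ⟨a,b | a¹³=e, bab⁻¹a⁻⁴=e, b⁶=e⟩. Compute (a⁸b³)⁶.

Compute successive powers of (a⁸b³), reducing at each step:
  (a⁸b³)²: (a⁸b³) · a⁸ = b³;   (b³) · b³ = e
  (a⁸b³)³: e · a⁸ = a⁸;   (a⁸) · b³ = a⁸b³
  (a⁸b³)⁴: (a⁸b³) · a⁸ = b³;   (b³) · b³ = e
  (a⁸b³)⁵: e · a⁸ = a⁸;   (a⁸) · b³ = a⁸b³
  (a⁸b³)⁶: (a⁸b³) · a⁸ = b³;   (b³) · b³ = e

Answer: e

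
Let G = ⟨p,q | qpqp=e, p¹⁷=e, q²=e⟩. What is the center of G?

An element z ∈ Z(G) iff z commutes with every generator.
For example e is central: e·p = p = p·e; e·q = q = q·e.
Whereas p ∉ Z(G) since p·q = pq ≠ p¹⁶q = q·p.
Checking each of the 34 elements this way gives Z(G) = {e}, of order 1.

Answer: {e}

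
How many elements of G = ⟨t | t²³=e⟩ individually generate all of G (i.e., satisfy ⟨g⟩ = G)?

G is cyclic of order 23. An element generates G iff its order is 23, and a cyclic group of order 23 has exactly φ(23) = 22 such elements.

Answer: 22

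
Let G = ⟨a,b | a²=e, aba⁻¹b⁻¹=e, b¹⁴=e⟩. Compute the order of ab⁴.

Compute successive powers until reaching e:
  (ab⁴)¹ = ab⁴, (ab⁴)² = b⁸, (ab⁴)³ = ab¹², (ab⁴)⁴ = b², (ab⁴)⁵ = ab⁶, (ab⁴)⁶ = b¹⁰, (ab⁴)⁷ = a, (ab⁴)⁸ = b⁴, (ab⁴)⁹ = ab⁸, (ab⁴)¹⁰ = b¹², (ab⁴)¹¹ = ab², (ab⁴)¹² = b⁶, (ab⁴)¹³ = ab¹⁰, (ab⁴)¹⁴ = e.
The smallest positive k with (ab⁴)ᵏ = e is 14.

Answer: 14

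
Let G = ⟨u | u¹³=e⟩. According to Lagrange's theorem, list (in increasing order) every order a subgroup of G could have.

|G| = 13 = 13. By Lagrange's theorem the order of any subgroup divides 13; the divisors of 13 are 1, 13.

Answer: 1, 13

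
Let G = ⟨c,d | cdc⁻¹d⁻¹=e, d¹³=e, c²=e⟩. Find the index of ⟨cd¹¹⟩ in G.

First find ord(cd¹¹) by computing successive powers:
  (cd¹¹)¹ = cd¹¹, (cd¹¹)² = d⁹, (cd¹¹)³ = cd⁷, (cd¹¹)⁴ = d⁵, (cd¹¹)⁵ = cd³, (cd¹¹)⁶ = d, (cd¹¹)⁷ = cd¹², (cd¹¹)⁸ = d¹⁰, (cd¹¹)⁹ = cd⁸, (cd¹¹)¹⁰ = d⁶, (cd¹¹)¹¹ = cd⁴, (cd¹¹)¹² = d², (cd¹¹)¹³ = c, (cd¹¹)¹⁴ = d¹¹, (cd¹¹)¹⁵ = cd⁹, (cd¹¹)¹⁶ = d⁷, (cd¹¹)¹⁷ = cd⁵, (cd¹¹)¹⁸ = d³, (cd¹¹)¹⁹ = cd, (cd¹¹)²⁰ = d¹², (cd¹¹)²¹ = cd¹⁰, (cd¹¹)²² = d⁸, (cd¹¹)²³ = cd⁶, (cd¹¹)²⁴ = d⁴, (cd¹¹)²⁵ = cd², (cd¹¹)²⁶ = e.
So |⟨cd¹¹⟩| = ord(cd¹¹) = 26. With |G| = 26, by Lagrange [G : ⟨cd¹¹⟩] = 26/26 = 1.

Answer: 1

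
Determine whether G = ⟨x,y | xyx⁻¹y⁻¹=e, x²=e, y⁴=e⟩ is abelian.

Each pair of generators commutes: x·y = xy = y·x. Since the generators pairwise commute, every element of G commutes with every other, so G is abelian.

Answer: Yes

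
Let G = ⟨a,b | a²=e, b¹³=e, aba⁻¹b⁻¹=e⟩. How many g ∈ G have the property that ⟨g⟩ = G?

G is cyclic of order 26. An element generates G iff its order is 26, and a cyclic group of order 26 has exactly φ(26) = 12 such elements.

Answer: 12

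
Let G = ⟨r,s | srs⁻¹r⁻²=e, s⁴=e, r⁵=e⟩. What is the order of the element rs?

Compute successive powers until reaching e:
  (rs)¹ = rs, (rs)² = r³s², (rs)³ = r²s³, (rs)⁴ = e.
The smallest positive k with (rs)ᵏ = e is 4.

Answer: 4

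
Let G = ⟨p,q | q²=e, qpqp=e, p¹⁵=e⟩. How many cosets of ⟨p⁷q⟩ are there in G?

First find ord(p⁷q) by computing successive powers:
  (p⁷q)¹ = p⁷q, (p⁷q)² = e.
So |⟨p⁷q⟩| = ord(p⁷q) = 2. With |G| = 30, by Lagrange [G : ⟨p⁷q⟩] = 30/2 = 15.

Answer: 15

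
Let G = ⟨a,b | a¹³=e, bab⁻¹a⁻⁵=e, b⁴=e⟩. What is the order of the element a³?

Compute successive powers until reaching e:
  (a³)¹ = a³, (a³)² = a⁶, (a³)³ = a⁹, (a³)⁴ = a¹², (a³)⁵ = a², (a³)⁶ = a⁵, (a³)⁷ = a⁸, (a³)⁸ = a¹¹, (a³)⁹ = a, (a³)¹⁰ = a⁴, (a³)¹¹ = a⁷, (a³)¹² = a¹⁰, (a³)¹³ = e.
The smallest positive k with (a³)ᵏ = e is 13.

Answer: 13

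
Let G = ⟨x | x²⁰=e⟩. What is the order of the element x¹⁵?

Compute successive powers until reaching e:
  (x¹⁵)¹ = x¹⁵, (x¹⁵)² = x¹⁰, (x¹⁵)³ = x⁵, (x¹⁵)⁴ = e.
The smallest positive k with (x¹⁵)ᵏ = e is 4.

Answer: 4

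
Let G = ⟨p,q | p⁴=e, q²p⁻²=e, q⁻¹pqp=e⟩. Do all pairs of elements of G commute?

p·q = pq but q·p = pq⁻¹, so p·q ≠ q·p and G is not abelian.

Answer: No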